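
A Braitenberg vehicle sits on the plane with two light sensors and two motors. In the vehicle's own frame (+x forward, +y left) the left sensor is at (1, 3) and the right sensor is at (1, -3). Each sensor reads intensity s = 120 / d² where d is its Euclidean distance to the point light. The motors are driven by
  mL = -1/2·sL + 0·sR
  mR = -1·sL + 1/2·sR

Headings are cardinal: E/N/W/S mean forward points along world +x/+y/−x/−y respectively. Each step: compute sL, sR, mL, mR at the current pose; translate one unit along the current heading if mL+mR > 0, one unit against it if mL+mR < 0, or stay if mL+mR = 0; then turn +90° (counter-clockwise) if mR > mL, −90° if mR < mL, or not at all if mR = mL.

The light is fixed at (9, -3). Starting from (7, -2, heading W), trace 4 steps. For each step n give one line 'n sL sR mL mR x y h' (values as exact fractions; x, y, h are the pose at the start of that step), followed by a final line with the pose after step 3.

0 120/13 24/5 -60/13 -444/65 7 -2 W
1 6 15 -3 3/2 8 -2 N
2 120/13 120/13 -60/13 -60/13 8 -3 W
3 12 12 -6 -6 9 -3 W
final 10 -3 W

n=0: pose=(7,-2,W); sL=120/13, sR=24/5; mL=-60/13, mR=-444/65; mL+mR=-744/65 → advance -1; mR−mL=-144/65 → turn -1·90°
n=1: pose=(8,-2,N); sL=6, sR=15; mL=-3, mR=3/2; mL+mR=-3/2 → advance -1; mR−mL=9/2 → turn +1·90°
n=2: pose=(8,-3,W); sL=120/13, sR=120/13; mL=-60/13, mR=-60/13; mL+mR=-120/13 → advance -1; mR−mL=0 → turn +0·90°
n=3: pose=(9,-3,W); sL=12, sR=12; mL=-6, mR=-6; mL+mR=-12 → advance -1; mR−mL=0 → turn +0·90°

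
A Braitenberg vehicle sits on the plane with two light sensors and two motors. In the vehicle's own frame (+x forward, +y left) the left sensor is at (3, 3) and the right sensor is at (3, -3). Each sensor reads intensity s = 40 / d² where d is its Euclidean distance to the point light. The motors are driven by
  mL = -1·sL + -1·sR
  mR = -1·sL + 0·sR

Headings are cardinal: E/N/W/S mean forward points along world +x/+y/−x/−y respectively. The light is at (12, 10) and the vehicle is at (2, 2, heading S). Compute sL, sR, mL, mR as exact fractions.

left sensor world pos  = (5, -1); dL² = 170
right sensor world pos = (-1, -1); dR² = 290
sL = 40/170 = 4/17
sR = 40/290 = 4/29
mL = -1·sL + -1·sR = -184/493
mR = -1·sL + 0·sR = -4/17

4/17 4/29 -184/493 -4/17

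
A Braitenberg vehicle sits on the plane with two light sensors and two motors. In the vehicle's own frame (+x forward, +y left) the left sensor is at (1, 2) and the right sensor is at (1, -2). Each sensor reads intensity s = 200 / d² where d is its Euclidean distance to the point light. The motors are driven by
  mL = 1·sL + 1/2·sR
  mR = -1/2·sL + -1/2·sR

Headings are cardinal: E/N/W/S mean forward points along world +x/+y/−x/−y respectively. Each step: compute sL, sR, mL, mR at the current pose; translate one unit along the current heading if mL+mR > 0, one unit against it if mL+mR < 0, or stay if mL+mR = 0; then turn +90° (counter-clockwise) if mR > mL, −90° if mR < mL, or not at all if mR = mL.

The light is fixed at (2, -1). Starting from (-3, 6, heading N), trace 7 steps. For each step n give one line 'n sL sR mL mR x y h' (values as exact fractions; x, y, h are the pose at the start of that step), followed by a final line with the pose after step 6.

0 200/113 200/73 25900/8249 -18600/8249 -3 6 N
1 50/29 50/13 1375/377 -1050/377 -3 7 E
2 200/53 40/17 4460/901 -2760/901 -2 7 S
3 4 100/53 262/53 -156/53 -2 6 W
4 200/113 200/73 25900/8249 -18600/8249 -3 6 N
5 50/29 50/13 1375/377 -1050/377 -3 7 E
6 200/53 40/17 4460/901 -2760/901 -2 7 S
final -2 6 W

n=0: pose=(-3,6,N); sL=200/113, sR=200/73; mL=25900/8249, mR=-18600/8249; mL+mR=100/113 → advance +1; mR−mL=-44500/8249 → turn -1·90°
n=1: pose=(-3,7,E); sL=50/29, sR=50/13; mL=1375/377, mR=-1050/377; mL+mR=25/29 → advance +1; mR−mL=-2425/377 → turn -1·90°
n=2: pose=(-2,7,S); sL=200/53, sR=40/17; mL=4460/901, mR=-2760/901; mL+mR=100/53 → advance +1; mR−mL=-7220/901 → turn -1·90°
n=3: pose=(-2,6,W); sL=4, sR=100/53; mL=262/53, mR=-156/53; mL+mR=2 → advance +1; mR−mL=-418/53 → turn -1·90°
n=4: pose=(-3,6,N); sL=200/113, sR=200/73; mL=25900/8249, mR=-18600/8249; mL+mR=100/113 → advance +1; mR−mL=-44500/8249 → turn -1·90°
n=5: pose=(-3,7,E); sL=50/29, sR=50/13; mL=1375/377, mR=-1050/377; mL+mR=25/29 → advance +1; mR−mL=-2425/377 → turn -1·90°
n=6: pose=(-2,7,S); sL=200/53, sR=40/17; mL=4460/901, mR=-2760/901; mL+mR=100/53 → advance +1; mR−mL=-7220/901 → turn -1·90°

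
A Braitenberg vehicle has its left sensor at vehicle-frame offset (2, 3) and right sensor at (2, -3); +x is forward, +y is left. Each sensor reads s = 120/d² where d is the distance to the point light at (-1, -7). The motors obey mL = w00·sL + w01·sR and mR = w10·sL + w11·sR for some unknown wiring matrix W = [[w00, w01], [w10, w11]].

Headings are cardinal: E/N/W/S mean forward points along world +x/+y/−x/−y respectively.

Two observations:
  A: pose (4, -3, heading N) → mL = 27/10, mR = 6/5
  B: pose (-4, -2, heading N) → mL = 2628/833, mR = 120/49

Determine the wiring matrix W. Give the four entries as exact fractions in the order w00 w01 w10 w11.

obs A: pose=(4,-3,N) → sL=3, sR=6/5, mL=27/10, mR=6/5
obs B: pose=(-4,-2,N) → sL=24/17, sR=120/49, mL=2628/833, mR=120/49
sensor matrix S = [[3, 6/5], [24/17, 120/49]]; det S = 23544/4165
solve [mL_A; mL_B] = S·[w00; w01] and [mR_A; mR_B] = S·[w10; w11]:
  w00 = 1/2, w01 = 1, w10 = 0, w11 = 1

1/2 1 0 1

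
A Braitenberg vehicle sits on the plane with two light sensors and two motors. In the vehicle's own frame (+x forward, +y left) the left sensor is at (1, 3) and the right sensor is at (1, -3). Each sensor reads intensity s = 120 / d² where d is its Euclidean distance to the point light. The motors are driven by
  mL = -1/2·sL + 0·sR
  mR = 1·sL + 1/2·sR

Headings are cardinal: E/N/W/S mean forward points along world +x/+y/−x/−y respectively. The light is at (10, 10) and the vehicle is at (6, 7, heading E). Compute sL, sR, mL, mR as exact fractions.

40/3 8/3 -20/3 44/3

left sensor world pos  = (7, 10); dL² = 9
right sensor world pos = (7, 4); dR² = 45
sL = 120/9 = 40/3
sR = 120/45 = 8/3
mL = -1/2·sL + 0·sR = -20/3
mR = 1·sL + 1/2·sR = 44/3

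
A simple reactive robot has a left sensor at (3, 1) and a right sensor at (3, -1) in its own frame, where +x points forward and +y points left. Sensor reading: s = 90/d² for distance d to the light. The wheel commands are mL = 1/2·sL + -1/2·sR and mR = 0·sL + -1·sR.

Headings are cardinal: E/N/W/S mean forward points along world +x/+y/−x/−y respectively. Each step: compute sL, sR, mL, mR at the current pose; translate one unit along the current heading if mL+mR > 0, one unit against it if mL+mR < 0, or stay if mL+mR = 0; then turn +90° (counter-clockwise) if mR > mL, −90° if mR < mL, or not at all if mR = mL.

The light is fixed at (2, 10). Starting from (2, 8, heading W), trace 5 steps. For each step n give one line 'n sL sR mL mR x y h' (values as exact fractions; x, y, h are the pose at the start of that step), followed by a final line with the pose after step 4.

n=0: pose=(2,8,W); sL=5, sR=9; mL=-2, mR=-9; mL+mR=-11 → advance -1; mR−mL=-7 → turn -1·90°
n=1: pose=(3,8,N); sL=90, sR=18; mL=36, mR=-18; mL+mR=18 → advance +1; mR−mL=-54 → turn -1·90°
n=2: pose=(3,9,E); sL=45/8, sR=9/2; mL=9/16, mR=-9/2; mL+mR=-63/16 → advance -1; mR−mL=-81/16 → turn -1·90°
n=3: pose=(2,9,S); sL=90/17, sR=90/17; mL=0, mR=-90/17; mL+mR=-90/17 → advance -1; mR−mL=-90/17 → turn -1·90°
n=4: pose=(2,10,W); sL=9, sR=9; mL=0, mR=-9; mL+mR=-9 → advance -1; mR−mL=-9 → turn -1·90°

0 5 9 -2 -9 2 8 W
1 90 18 36 -18 3 8 N
2 45/8 9/2 9/16 -9/2 3 9 E
3 90/17 90/17 0 -90/17 2 9 S
4 9 9 0 -9 2 10 W
final 3 10 N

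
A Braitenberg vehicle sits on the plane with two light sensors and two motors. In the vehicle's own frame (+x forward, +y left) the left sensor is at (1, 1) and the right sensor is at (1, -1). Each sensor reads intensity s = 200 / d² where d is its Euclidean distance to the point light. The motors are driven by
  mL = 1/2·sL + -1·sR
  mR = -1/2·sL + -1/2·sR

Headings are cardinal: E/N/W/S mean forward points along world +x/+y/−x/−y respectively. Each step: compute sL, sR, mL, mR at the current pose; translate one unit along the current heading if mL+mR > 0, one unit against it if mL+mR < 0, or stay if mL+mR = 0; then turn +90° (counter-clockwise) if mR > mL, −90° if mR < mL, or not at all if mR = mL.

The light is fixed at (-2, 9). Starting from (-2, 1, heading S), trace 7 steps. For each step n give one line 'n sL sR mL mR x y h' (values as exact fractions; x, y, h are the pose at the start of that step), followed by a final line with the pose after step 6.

0 100/41 100/41 -50/41 -100/41 -2 1 S
1 40/13 200/37 -1860/481 -2040/481 -2 2 W
2 50/9 5 -20/9 -95/18 -1 2 N
3 200/53 40/17 -420/901 -2760/901 -1 1 E
4 100/41 100/41 -50/41 -100/41 -2 1 S
5 40/13 200/37 -1860/481 -2040/481 -2 2 W
6 50/9 5 -20/9 -95/18 -1 2 N
final -1 1 E

n=0: pose=(-2,1,S); sL=100/41, sR=100/41; mL=-50/41, mR=-100/41; mL+mR=-150/41 → advance -1; mR−mL=-50/41 → turn -1·90°
n=1: pose=(-2,2,W); sL=40/13, sR=200/37; mL=-1860/481, mR=-2040/481; mL+mR=-300/37 → advance -1; mR−mL=-180/481 → turn -1·90°
n=2: pose=(-1,2,N); sL=50/9, sR=5; mL=-20/9, mR=-95/18; mL+mR=-15/2 → advance -1; mR−mL=-55/18 → turn -1·90°
n=3: pose=(-1,1,E); sL=200/53, sR=40/17; mL=-420/901, mR=-2760/901; mL+mR=-60/17 → advance -1; mR−mL=-2340/901 → turn -1·90°
n=4: pose=(-2,1,S); sL=100/41, sR=100/41; mL=-50/41, mR=-100/41; mL+mR=-150/41 → advance -1; mR−mL=-50/41 → turn -1·90°
n=5: pose=(-2,2,W); sL=40/13, sR=200/37; mL=-1860/481, mR=-2040/481; mL+mR=-300/37 → advance -1; mR−mL=-180/481 → turn -1·90°
n=6: pose=(-1,2,N); sL=50/9, sR=5; mL=-20/9, mR=-95/18; mL+mR=-15/2 → advance -1; mR−mL=-55/18 → turn -1·90°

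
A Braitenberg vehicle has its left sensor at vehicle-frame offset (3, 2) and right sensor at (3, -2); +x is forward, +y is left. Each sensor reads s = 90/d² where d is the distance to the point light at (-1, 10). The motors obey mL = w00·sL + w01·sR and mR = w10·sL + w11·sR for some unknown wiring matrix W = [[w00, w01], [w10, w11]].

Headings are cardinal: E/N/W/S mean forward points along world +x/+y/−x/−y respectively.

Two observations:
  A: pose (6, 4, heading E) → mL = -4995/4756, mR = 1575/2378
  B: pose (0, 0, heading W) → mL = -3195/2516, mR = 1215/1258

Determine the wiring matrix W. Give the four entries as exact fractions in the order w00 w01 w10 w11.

obs A: pose=(6,4,E) → sL=45/58, sR=45/82, mL=-4995/4756, mR=1575/2378
obs B: pose=(0,0,W) → sL=45/74, sR=45/34, mL=-3195/2516, mR=1215/1258
sensor matrix S = [[45/58, 45/82], [45/74, 45/34]]; det S = 518400/747881
solve [mL_A; mL_B] = S·[w00; w01] and [mR_A; mR_B] = S·[w10; w11]:
  w00 = -1, w01 = -1/2, w10 = 1/2, w11 = 1/2

-1 -1/2 1/2 1/2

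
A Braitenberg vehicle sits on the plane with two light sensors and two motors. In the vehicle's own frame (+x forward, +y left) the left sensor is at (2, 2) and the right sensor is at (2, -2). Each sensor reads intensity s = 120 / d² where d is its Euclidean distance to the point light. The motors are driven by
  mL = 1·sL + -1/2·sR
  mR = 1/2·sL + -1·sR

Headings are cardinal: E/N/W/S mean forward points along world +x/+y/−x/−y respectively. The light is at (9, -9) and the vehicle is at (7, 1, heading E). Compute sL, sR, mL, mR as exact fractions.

left sensor world pos  = (9, 3); dL² = 144
right sensor world pos = (9, -1); dR² = 64
sL = 120/144 = 5/6
sR = 120/64 = 15/8
mL = 1·sL + -1/2·sR = -5/48
mR = 1/2·sL + -1·sR = -35/24

5/6 15/8 -5/48 -35/24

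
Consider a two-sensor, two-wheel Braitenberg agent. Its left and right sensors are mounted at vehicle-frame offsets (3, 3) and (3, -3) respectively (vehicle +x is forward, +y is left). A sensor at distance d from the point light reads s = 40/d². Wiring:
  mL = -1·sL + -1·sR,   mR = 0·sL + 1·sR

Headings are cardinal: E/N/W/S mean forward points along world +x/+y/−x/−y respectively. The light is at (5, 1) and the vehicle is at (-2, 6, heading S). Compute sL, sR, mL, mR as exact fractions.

left sensor world pos  = (1, 3); dL² = 20
right sensor world pos = (-5, 3); dR² = 104
sL = 40/20 = 2
sR = 40/104 = 5/13
mL = -1·sL + -1·sR = -31/13
mR = 0·sL + 1·sR = 5/13

2 5/13 -31/13 5/13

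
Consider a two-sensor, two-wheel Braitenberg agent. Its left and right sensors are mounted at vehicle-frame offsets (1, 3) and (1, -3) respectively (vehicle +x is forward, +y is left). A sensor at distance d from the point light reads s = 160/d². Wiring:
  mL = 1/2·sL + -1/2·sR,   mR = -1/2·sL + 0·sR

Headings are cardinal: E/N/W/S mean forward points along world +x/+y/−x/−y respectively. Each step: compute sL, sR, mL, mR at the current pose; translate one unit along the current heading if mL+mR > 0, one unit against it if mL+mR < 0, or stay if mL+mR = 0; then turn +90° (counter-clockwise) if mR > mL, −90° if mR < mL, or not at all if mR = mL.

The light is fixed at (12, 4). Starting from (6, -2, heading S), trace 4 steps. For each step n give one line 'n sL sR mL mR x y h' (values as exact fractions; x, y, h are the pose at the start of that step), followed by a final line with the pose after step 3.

n=0: pose=(6,-2,S); sL=80/29, sR=16/13; mL=288/377, mR=-40/29; mL+mR=-8/13 → advance -1; mR−mL=-808/377 → turn -1·90°
n=1: pose=(6,-1,W); sL=160/113, sR=160/53; mL=-4800/5989, mR=-80/113; mL+mR=-80/53 → advance -1; mR−mL=560/5989 → turn +1·90°
n=2: pose=(7,-1,S); sL=4, sR=8/5; mL=6/5, mR=-2; mL+mR=-4/5 → advance -1; mR−mL=-16/5 → turn -1·90°
n=3: pose=(7,0,W); sL=32/17, sR=160/37; mL=-768/629, mR=-16/17; mL+mR=-80/37 → advance -1; mR−mL=176/629 → turn +1·90°

0 80/29 16/13 288/377 -40/29 6 -2 S
1 160/113 160/53 -4800/5989 -80/113 6 -1 W
2 4 8/5 6/5 -2 7 -1 S
3 32/17 160/37 -768/629 -16/17 7 0 W
final 8 0 S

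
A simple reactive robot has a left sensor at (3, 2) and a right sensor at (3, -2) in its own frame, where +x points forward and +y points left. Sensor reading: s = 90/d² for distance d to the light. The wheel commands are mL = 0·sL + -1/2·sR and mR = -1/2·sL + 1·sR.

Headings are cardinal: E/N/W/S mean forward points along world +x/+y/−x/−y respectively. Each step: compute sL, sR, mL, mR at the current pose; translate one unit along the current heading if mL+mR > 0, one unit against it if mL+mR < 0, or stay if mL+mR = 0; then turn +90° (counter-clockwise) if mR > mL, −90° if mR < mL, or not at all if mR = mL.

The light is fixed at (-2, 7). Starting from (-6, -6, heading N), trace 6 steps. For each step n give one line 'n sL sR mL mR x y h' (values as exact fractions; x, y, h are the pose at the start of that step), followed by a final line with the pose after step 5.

0 45/68 45/52 -45/104 945/1768 -6 -6 N
1 18/49 90/149 -45/149 3069/7301 -6 -5 W
2 5/13 45/137 -45/274 485/3562 -7 -5 S
3 18/17 90/173 -45/173 -27/2941 -7 -4 E
4 45/64 9/8 -9/16 99/128 -8 -4 N
5 2/5 18/29 -9/29 61/145 -8 -3 W
final -9 -3 S

n=0: pose=(-6,-6,N); sL=45/68, sR=45/52; mL=-45/104, mR=945/1768; mL+mR=45/442 → advance +1; mR−mL=855/884 → turn +1·90°
n=1: pose=(-6,-5,W); sL=18/49, sR=90/149; mL=-45/149, mR=3069/7301; mL+mR=864/7301 → advance +1; mR−mL=5274/7301 → turn +1·90°
n=2: pose=(-7,-5,S); sL=5/13, sR=45/137; mL=-45/274, mR=485/3562; mL+mR=-50/1781 → advance -1; mR−mL=535/1781 → turn +1·90°
n=3: pose=(-7,-4,E); sL=18/17, sR=90/173; mL=-45/173, mR=-27/2941; mL+mR=-792/2941 → advance -1; mR−mL=738/2941 → turn +1·90°
n=4: pose=(-8,-4,N); sL=45/64, sR=9/8; mL=-9/16, mR=99/128; mL+mR=27/128 → advance +1; mR−mL=171/128 → turn +1·90°
n=5: pose=(-8,-3,W); sL=2/5, sR=18/29; mL=-9/29, mR=61/145; mL+mR=16/145 → advance +1; mR−mL=106/145 → turn +1·90°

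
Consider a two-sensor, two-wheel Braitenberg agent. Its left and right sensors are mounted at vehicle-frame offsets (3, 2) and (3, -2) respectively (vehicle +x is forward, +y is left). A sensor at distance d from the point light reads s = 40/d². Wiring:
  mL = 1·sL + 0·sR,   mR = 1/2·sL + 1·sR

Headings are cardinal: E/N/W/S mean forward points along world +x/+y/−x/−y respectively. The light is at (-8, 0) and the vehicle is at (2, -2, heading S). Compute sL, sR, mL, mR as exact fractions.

40/169 40/89 40/169 8540/15041

left sensor world pos  = (4, -5); dL² = 169
right sensor world pos = (0, -5); dR² = 89
sL = 40/169 = 40/169
sR = 40/89 = 40/89
mL = 1·sL + 0·sR = 40/169
mR = 1/2·sL + 1·sR = 8540/15041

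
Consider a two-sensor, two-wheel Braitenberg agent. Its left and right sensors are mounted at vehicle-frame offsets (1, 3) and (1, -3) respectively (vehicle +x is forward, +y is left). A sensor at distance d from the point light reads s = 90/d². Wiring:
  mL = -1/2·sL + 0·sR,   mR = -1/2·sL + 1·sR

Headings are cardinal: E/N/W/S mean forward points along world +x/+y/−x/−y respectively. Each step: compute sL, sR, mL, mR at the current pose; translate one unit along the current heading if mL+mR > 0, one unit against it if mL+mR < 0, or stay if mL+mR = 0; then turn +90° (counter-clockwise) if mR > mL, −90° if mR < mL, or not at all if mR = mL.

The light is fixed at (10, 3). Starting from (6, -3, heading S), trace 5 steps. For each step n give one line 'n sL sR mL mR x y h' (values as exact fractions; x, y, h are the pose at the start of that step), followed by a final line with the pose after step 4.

0 9/5 45/49 -9/10 9/490 6 -3 S
1 90/13 90/73 -45/13 -2115/949 6 -2 E
2 9/8 9/2 -9/16 63/16 5 -2 N
3 18/17 90/37 -9/17 1197/629 5 -1 W
4 45/17 45/53 -45/34 -855/1802 4 -1 S
final 4 0 E

n=0: pose=(6,-3,S); sL=9/5, sR=45/49; mL=-9/10, mR=9/490; mL+mR=-216/245 → advance -1; mR−mL=45/49 → turn +1·90°
n=1: pose=(6,-2,E); sL=90/13, sR=90/73; mL=-45/13, mR=-2115/949; mL+mR=-5400/949 → advance -1; mR−mL=90/73 → turn +1·90°
n=2: pose=(5,-2,N); sL=9/8, sR=9/2; mL=-9/16, mR=63/16; mL+mR=27/8 → advance +1; mR−mL=9/2 → turn +1·90°
n=3: pose=(5,-1,W); sL=18/17, sR=90/37; mL=-9/17, mR=1197/629; mL+mR=864/629 → advance +1; mR−mL=90/37 → turn +1·90°
n=4: pose=(4,-1,S); sL=45/17, sR=45/53; mL=-45/34, mR=-855/1802; mL+mR=-1620/901 → advance -1; mR−mL=45/53 → turn +1·90°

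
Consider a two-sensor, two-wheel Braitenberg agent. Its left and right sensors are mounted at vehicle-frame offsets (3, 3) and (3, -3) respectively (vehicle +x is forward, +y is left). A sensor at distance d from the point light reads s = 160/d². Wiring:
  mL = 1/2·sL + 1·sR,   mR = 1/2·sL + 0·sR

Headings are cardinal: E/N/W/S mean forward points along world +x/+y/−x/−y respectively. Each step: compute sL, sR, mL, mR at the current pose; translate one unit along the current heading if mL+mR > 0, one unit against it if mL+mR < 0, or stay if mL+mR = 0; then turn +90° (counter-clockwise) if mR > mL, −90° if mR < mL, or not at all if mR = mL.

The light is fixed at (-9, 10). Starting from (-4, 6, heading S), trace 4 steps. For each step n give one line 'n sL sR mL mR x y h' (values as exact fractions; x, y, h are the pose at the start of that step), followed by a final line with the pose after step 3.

0 160/113 160/53 22320/5989 80/113 -4 6 S
1 40/17 20 360/17 20/17 -4 5 W
2 32 160/53 1008/53 16 -5 5 N
3 16/5 80/49 792/245 8/5 -5 6 E
final -4 6 S

n=0: pose=(-4,6,S); sL=160/113, sR=160/53; mL=22320/5989, mR=80/113; mL+mR=26560/5989 → advance +1; mR−mL=-160/53 → turn -1·90°
n=1: pose=(-4,5,W); sL=40/17, sR=20; mL=360/17, mR=20/17; mL+mR=380/17 → advance +1; mR−mL=-20 → turn -1·90°
n=2: pose=(-5,5,N); sL=32, sR=160/53; mL=1008/53, mR=16; mL+mR=1856/53 → advance +1; mR−mL=-160/53 → turn -1·90°
n=3: pose=(-5,6,E); sL=16/5, sR=80/49; mL=792/245, mR=8/5; mL+mR=1184/245 → advance +1; mR−mL=-80/49 → turn -1·90°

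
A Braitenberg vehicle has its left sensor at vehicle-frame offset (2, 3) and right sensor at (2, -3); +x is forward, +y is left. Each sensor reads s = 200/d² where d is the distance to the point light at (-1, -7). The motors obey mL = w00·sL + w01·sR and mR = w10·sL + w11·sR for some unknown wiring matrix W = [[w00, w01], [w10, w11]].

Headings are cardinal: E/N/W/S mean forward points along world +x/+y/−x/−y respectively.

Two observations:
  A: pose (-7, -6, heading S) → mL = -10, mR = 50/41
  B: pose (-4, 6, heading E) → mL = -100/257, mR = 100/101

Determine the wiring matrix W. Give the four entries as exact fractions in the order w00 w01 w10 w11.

-1/2 0 0 1/2

obs A: pose=(-7,-6,S) → sL=20, sR=100/41, mL=-10, mR=50/41
obs B: pose=(-4,6,E) → sL=200/257, sR=200/101, mL=-100/257, mR=100/101
sensor matrix S = [[20, 100/41], [200/257, 200/101]]; det S = 40128000/1064237
solve [mL_A; mL_B] = S·[w00; w01] and [mR_A; mR_B] = S·[w10; w11]:
  w00 = -1/2, w01 = 0, w10 = 0, w11 = 1/2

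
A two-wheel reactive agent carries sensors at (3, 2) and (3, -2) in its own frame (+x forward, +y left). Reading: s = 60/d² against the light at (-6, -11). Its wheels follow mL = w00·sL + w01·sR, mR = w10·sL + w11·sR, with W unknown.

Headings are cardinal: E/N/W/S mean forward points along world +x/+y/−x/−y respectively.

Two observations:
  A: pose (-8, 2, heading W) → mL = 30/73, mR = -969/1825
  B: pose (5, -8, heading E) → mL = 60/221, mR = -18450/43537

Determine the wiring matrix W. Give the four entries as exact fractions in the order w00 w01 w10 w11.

1 0 -1 -1/2

obs A: pose=(-8,2,W) → sL=30/73, sR=6/25, mL=30/73, mR=-969/1825
obs B: pose=(5,-8,E) → sL=60/221, sR=60/197, mL=60/221, mR=-18450/43537
sensor matrix S = [[30/73, 6/25], [60/221, 60/197]]; det S = 953568/15891005
solve [mL_A; mL_B] = S·[w00; w01] and [mR_A; mR_B] = S·[w10; w11]:
  w00 = 1, w01 = 0, w10 = -1, w11 = -1/2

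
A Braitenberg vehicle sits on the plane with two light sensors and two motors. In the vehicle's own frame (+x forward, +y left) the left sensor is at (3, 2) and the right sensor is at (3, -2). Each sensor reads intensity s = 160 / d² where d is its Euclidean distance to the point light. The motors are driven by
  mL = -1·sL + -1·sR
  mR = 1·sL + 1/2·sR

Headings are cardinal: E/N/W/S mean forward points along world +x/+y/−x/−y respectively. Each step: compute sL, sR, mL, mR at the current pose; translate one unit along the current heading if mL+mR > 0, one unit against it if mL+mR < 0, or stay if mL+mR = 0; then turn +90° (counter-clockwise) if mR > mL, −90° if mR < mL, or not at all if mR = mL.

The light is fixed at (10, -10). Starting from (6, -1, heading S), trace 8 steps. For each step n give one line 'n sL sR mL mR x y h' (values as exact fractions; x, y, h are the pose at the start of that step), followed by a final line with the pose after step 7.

n=0: pose=(6,-1,S); sL=4, sR=20/9; mL=-56/9, mR=46/9; mL+mR=-10/9 → advance -1; mR−mL=34/3 → turn +1·90°
n=1: pose=(6,0,E); sL=32/29, sR=32/13; mL=-1344/377, mR=880/377; mL+mR=-16/13 → advance -1; mR−mL=2224/377 → turn +1·90°
n=2: pose=(5,0,N); sL=80/109, sR=80/89; mL=-15840/9701, mR=11480/9701; mL+mR=-40/89 → advance -1; mR−mL=27320/9701 → turn +1·90°
n=3: pose=(5,-1,W); sL=160/113, sR=32/37; mL=-9536/4181, mR=7728/4181; mL+mR=-16/37 → advance -1; mR−mL=17264/4181 → turn +1·90°
n=4: pose=(6,-1,S); sL=4, sR=20/9; mL=-56/9, mR=46/9; mL+mR=-10/9 → advance -1; mR−mL=34/3 → turn +1·90°
n=5: pose=(6,0,E); sL=32/29, sR=32/13; mL=-1344/377, mR=880/377; mL+mR=-16/13 → advance -1; mR−mL=2224/377 → turn +1·90°
n=6: pose=(5,0,N); sL=80/109, sR=80/89; mL=-15840/9701, mR=11480/9701; mL+mR=-40/89 → advance -1; mR−mL=27320/9701 → turn +1·90°
n=7: pose=(5,-1,W); sL=160/113, sR=32/37; mL=-9536/4181, mR=7728/4181; mL+mR=-16/37 → advance -1; mR−mL=17264/4181 → turn +1·90°

0 4 20/9 -56/9 46/9 6 -1 S
1 32/29 32/13 -1344/377 880/377 6 0 E
2 80/109 80/89 -15840/9701 11480/9701 5 0 N
3 160/113 32/37 -9536/4181 7728/4181 5 -1 W
4 4 20/9 -56/9 46/9 6 -1 S
5 32/29 32/13 -1344/377 880/377 6 0 E
6 80/109 80/89 -15840/9701 11480/9701 5 0 N
7 160/113 32/37 -9536/4181 7728/4181 5 -1 W
final 6 -1 S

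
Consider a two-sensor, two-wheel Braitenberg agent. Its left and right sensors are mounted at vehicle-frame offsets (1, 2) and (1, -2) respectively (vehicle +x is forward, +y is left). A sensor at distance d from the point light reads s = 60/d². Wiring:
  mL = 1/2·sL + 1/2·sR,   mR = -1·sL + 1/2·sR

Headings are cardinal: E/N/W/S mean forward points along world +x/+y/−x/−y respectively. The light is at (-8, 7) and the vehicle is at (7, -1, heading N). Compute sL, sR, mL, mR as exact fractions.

30/109 30/169 4170/18421 -3435/18421

left sensor world pos  = (5, 0); dL² = 218
right sensor world pos = (9, 0); dR² = 338
sL = 60/218 = 30/109
sR = 60/338 = 30/169
mL = 1/2·sL + 1/2·sR = 4170/18421
mR = -1·sL + 1/2·sR = -3435/18421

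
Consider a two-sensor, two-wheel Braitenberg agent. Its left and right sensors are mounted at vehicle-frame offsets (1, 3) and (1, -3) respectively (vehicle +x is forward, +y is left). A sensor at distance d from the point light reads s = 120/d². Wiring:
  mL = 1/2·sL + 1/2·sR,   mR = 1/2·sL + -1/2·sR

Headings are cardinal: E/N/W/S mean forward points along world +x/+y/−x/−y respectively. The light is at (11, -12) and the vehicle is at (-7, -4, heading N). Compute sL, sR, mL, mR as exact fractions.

left sensor world pos  = (-10, -3); dL² = 522
right sensor world pos = (-4, -3); dR² = 306
sL = 120/522 = 20/87
sR = 120/306 = 20/51
mL = 1/2·sL + 1/2·sR = 460/1479
mR = 1/2·sL + -1/2·sR = -40/493

20/87 20/51 460/1479 -40/493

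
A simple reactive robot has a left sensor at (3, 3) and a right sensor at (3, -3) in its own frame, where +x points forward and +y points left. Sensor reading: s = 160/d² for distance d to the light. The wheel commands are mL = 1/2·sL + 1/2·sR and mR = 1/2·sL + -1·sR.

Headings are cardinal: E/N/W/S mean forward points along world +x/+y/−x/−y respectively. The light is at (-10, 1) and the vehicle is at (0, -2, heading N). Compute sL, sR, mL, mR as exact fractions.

160/49 160/169 17440/8281 5680/8281

left sensor world pos  = (-3, 1); dL² = 49
right sensor world pos = (3, 1); dR² = 169
sL = 160/49 = 160/49
sR = 160/169 = 160/169
mL = 1/2·sL + 1/2·sR = 17440/8281
mR = 1/2·sL + -1·sR = 5680/8281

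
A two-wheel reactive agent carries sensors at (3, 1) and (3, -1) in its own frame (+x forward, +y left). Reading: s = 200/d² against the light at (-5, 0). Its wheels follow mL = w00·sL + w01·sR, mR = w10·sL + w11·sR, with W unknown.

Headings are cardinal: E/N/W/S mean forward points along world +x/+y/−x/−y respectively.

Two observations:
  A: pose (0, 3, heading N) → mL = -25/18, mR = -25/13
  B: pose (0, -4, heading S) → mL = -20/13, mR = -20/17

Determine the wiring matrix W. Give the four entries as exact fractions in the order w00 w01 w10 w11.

obs A: pose=(0,3,N) → sL=50/13, sR=25/9, mL=-25/18, mR=-25/13
obs B: pose=(0,-4,S) → sL=40/17, sR=40/13, mL=-20/13, mR=-20/17
sensor matrix S = [[50/13, 25/9], [40/17, 40/13]]; det S = 137000/25857
solve [mL_A; mL_B] = S·[w00; w01] and [mR_A; mR_B] = S·[w10; w11]:
  w00 = 0, w01 = -1/2, w10 = -1/2, w11 = 0

0 -1/2 -1/2 0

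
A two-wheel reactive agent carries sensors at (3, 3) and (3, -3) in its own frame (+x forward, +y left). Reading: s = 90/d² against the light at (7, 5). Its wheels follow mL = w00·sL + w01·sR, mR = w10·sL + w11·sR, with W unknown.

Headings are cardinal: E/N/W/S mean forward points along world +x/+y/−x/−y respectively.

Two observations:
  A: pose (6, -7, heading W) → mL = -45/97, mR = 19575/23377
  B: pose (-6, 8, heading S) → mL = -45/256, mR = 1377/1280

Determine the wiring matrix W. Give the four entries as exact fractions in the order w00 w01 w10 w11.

obs A: pose=(6,-7,W) → sL=90/241, sR=90/97, mL=-45/97, mR=19575/23377
obs B: pose=(-6,8,S) → sL=9/10, sR=45/128, mL=-45/256, mR=1377/1280
sensor matrix S = [[90/241, 90/97], [9/10, 45/128]]; det S = -1052919/1496128
solve [mL_A; mL_B] = S·[w00; w01] and [mR_A; mR_B] = S·[w10; w11]:
  w00 = 0, w01 = -1/2, w10 = 1, w11 = 1/2

0 -1/2 1 1/2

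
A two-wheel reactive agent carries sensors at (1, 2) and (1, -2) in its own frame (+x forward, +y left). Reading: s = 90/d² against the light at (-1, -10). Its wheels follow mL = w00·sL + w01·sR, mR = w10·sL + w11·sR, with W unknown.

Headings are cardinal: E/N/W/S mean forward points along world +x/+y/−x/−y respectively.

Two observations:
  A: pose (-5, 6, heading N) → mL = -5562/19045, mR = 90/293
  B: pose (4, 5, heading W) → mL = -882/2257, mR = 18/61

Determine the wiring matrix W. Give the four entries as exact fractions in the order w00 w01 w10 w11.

-1/2 -1/2 0 1

obs A: pose=(-5,6,N) → sL=18/65, sR=90/293, mL=-5562/19045, mR=90/293
obs B: pose=(4,5,W) → sL=18/37, sR=18/61, mL=-882/2257, mR=18/61
sensor matrix S = [[18/65, 90/293], [18/37, 18/61]]; det S = -2910816/42984565
solve [mL_A; mL_B] = S·[w00; w01] and [mR_A; mR_B] = S·[w10; w11]:
  w00 = -1/2, w01 = -1/2, w10 = 0, w11 = 1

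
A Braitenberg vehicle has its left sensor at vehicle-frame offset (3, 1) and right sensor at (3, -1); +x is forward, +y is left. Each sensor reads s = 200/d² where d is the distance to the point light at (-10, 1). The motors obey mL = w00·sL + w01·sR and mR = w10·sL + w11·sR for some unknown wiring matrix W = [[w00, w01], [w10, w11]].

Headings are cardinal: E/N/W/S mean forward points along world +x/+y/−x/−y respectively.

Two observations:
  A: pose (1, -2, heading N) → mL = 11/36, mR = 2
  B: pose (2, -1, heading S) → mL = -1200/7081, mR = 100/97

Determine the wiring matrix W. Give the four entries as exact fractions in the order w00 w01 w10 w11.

1/2 -1/2 1 0

obs A: pose=(1,-2,N) → sL=2, sR=25/18, mL=11/36, mR=2
obs B: pose=(2,-1,S) → sL=100/97, sR=100/73, mL=-1200/7081, mR=100/97
sensor matrix S = [[2, 25/18], [100/97, 100/73]]; det S = 83350/63729
solve [mL_A; mL_B] = S·[w00; w01] and [mR_A; mR_B] = S·[w10; w11]:
  w00 = 1/2, w01 = -1/2, w10 = 1, w11 = 0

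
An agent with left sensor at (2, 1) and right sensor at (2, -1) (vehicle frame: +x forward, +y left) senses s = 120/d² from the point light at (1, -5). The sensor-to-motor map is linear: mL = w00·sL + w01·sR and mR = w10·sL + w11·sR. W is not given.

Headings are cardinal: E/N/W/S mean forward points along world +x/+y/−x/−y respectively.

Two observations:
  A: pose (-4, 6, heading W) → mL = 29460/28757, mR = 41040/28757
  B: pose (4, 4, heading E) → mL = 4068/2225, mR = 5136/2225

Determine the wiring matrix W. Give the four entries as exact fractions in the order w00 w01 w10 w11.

1/2 1 1 1

obs A: pose=(-4,6,W) → sL=120/149, sR=120/193, mL=29460/28757, mR=41040/28757
obs B: pose=(4,4,E) → sL=24/25, sR=120/89, mL=4068/2225, mR=5136/2225
sensor matrix S = [[120/149, 120/193], [24/25, 120/89]]; det S = 6257664/12796865
solve [mL_A; mL_B] = S·[w00; w01] and [mR_A; mR_B] = S·[w10; w11]:
  w00 = 1/2, w01 = 1, w10 = 1, w11 = 1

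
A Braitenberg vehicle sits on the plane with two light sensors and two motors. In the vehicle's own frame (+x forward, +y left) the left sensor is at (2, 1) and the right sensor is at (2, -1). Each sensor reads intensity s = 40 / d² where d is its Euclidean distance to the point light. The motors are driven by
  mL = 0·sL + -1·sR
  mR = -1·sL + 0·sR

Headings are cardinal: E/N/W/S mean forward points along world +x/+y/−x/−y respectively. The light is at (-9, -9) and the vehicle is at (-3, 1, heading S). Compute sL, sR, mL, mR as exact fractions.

40/113 40/89 -40/89 -40/113

left sensor world pos  = (-2, -1); dL² = 113
right sensor world pos = (-4, -1); dR² = 89
sL = 40/113 = 40/113
sR = 40/89 = 40/89
mL = 0·sL + -1·sR = -40/89
mR = -1·sL + 0·sR = -40/113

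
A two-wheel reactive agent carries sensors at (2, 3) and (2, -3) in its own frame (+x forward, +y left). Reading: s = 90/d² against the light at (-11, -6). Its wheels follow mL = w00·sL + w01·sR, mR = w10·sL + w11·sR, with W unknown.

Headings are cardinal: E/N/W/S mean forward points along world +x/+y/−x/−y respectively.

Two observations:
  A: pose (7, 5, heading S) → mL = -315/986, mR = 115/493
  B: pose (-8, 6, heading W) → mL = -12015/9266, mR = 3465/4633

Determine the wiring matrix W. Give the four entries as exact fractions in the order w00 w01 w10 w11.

-1 -1/2 1/2 1/2

obs A: pose=(7,5,S) → sL=5/29, sR=5/17, mL=-315/986, mR=115/493
obs B: pose=(-8,6,W) → sL=45/41, sR=45/113, mL=-12015/9266, mR=3465/4633
sensor matrix S = [[5/29, 5/17], [45/41, 45/113]]; det S = -580500/2284069
solve [mL_A; mL_B] = S·[w00; w01] and [mR_A; mR_B] = S·[w10; w11]:
  w00 = -1, w01 = -1/2, w10 = 1/2, w11 = 1/2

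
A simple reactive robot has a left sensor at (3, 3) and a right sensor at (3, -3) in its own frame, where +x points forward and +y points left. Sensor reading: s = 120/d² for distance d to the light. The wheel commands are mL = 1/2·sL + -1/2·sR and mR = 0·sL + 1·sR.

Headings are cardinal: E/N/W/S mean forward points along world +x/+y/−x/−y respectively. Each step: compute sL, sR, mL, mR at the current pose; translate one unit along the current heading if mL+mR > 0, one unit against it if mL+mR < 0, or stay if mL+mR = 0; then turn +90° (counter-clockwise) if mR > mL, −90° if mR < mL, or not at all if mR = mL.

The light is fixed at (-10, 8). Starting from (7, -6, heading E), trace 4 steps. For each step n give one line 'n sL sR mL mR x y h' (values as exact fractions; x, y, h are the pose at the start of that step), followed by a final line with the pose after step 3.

0 120/521 120/689 10080/358969 120/689 7 -6 E
1 60/173 60/281 3240/48613 60/281 8 -6 N
2 120/481 24/65 -144/2405 24/65 8 -5 W
3 15/82 30/113 -765/18532 30/113 7 -5 S
final 7 -6 E

n=0: pose=(7,-6,E); sL=120/521, sR=120/689; mL=10080/358969, mR=120/689; mL+mR=72600/358969 → advance +1; mR−mL=52440/358969 → turn +1·90°
n=1: pose=(8,-6,N); sL=60/173, sR=60/281; mL=3240/48613, mR=60/281; mL+mR=13620/48613 → advance +1; mR−mL=7140/48613 → turn +1·90°
n=2: pose=(8,-5,W); sL=120/481, sR=24/65; mL=-144/2405, mR=24/65; mL+mR=744/2405 → advance +1; mR−mL=1032/2405 → turn +1·90°
n=3: pose=(7,-5,S); sL=15/82, sR=30/113; mL=-765/18532, mR=30/113; mL+mR=4155/18532 → advance +1; mR−mL=5685/18532 → turn +1·90°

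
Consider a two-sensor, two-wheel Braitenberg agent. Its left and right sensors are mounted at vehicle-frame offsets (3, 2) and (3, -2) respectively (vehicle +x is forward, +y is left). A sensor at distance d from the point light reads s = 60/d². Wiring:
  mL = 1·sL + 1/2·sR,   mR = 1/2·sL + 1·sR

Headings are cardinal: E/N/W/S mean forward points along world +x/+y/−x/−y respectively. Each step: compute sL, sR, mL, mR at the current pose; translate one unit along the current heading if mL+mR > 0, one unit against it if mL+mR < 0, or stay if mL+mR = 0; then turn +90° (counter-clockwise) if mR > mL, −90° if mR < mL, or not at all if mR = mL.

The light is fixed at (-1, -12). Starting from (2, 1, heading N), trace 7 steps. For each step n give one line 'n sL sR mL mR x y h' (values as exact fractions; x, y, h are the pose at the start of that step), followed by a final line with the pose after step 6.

0 60/257 60/281 24570/72217 23850/72217 2 1 N
1 15/73 1/3 163/438 191/438 2 2 E
2 60/293 12/65 5658/19045 5466/19045 3 2 N
3 30/169 30/109 5805/18421 6705/18421 3 3 E
4 20/111 60/373 10790/41403 10390/41403 4 3 N
5 15/97 3/13 681/2522 777/2522 4 4 E
6 60/377 12/85 7362/32045 7074/32045 5 4 N
final 5 5 E

n=0: pose=(2,1,N); sL=60/257, sR=60/281; mL=24570/72217, mR=23850/72217; mL+mR=48420/72217 → advance +1; mR−mL=-720/72217 → turn -1·90°
n=1: pose=(2,2,E); sL=15/73, sR=1/3; mL=163/438, mR=191/438; mL+mR=59/73 → advance +1; mR−mL=14/219 → turn +1·90°
n=2: pose=(3,2,N); sL=60/293, sR=12/65; mL=5658/19045, mR=5466/19045; mL+mR=11124/19045 → advance +1; mR−mL=-192/19045 → turn -1·90°
n=3: pose=(3,3,E); sL=30/169, sR=30/109; mL=5805/18421, mR=6705/18421; mL+mR=12510/18421 → advance +1; mR−mL=900/18421 → turn +1·90°
n=4: pose=(4,3,N); sL=20/111, sR=60/373; mL=10790/41403, mR=10390/41403; mL+mR=7060/13801 → advance +1; mR−mL=-400/41403 → turn -1·90°
n=5: pose=(4,4,E); sL=15/97, sR=3/13; mL=681/2522, mR=777/2522; mL+mR=729/1261 → advance +1; mR−mL=48/1261 → turn +1·90°
n=6: pose=(5,4,N); sL=60/377, sR=12/85; mL=7362/32045, mR=7074/32045; mL+mR=14436/32045 → advance +1; mR−mL=-288/32045 → turn -1·90°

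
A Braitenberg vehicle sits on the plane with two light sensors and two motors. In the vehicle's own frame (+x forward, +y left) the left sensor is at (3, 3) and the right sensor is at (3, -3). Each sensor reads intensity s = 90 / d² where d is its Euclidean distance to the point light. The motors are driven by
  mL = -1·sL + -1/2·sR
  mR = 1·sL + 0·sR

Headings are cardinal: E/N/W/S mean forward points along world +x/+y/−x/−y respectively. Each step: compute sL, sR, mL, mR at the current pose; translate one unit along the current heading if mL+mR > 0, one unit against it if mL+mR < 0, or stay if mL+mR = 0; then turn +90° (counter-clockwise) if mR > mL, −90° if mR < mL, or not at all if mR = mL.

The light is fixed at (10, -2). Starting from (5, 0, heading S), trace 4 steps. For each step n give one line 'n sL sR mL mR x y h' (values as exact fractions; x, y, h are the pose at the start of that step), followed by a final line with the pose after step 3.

n=0: pose=(5,0,S); sL=18, sR=18/13; mL=-243/13, mR=18; mL+mR=-9/13 → advance -1; mR−mL=477/13 → turn +1·90°
n=1: pose=(5,1,E); sL=9/4, sR=45/2; mL=-27/2, mR=9/4; mL+mR=-45/4 → advance -1; mR−mL=63/4 → turn +1·90°
n=2: pose=(4,1,N); sL=10/13, sR=2; mL=-23/13, mR=10/13; mL+mR=-1 → advance -1; mR−mL=33/13 → turn +1·90°
n=3: pose=(4,0,W); sL=45/41, sR=45/53; mL=-6615/4346, mR=45/41; mL+mR=-45/106 → advance -1; mR−mL=11385/4346 → turn +1·90°

0 18 18/13 -243/13 18 5 0 S
1 9/4 45/2 -27/2 9/4 5 1 E
2 10/13 2 -23/13 10/13 4 1 N
3 45/41 45/53 -6615/4346 45/41 4 0 W
final 5 0 S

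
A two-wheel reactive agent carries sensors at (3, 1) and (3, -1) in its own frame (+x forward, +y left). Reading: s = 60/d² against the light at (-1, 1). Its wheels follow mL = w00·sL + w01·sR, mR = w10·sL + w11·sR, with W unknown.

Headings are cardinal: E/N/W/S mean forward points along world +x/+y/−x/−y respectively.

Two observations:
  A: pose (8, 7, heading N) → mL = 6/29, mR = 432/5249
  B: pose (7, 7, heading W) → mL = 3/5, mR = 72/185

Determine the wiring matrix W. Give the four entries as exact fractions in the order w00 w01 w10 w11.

1/2 0 1 -1

obs A: pose=(8,7,N) → sL=12/29, sR=60/181, mL=6/29, mR=432/5249
obs B: pose=(7,7,W) → sL=6/5, sR=30/37, mL=3/5, mR=72/185
sensor matrix S = [[12/29, 60/181], [6/5, 30/37]]; det S = -12096/194213
solve [mL_A; mL_B] = S·[w00; w01] and [mR_A; mR_B] = S·[w10; w11]:
  w00 = 1/2, w01 = 0, w10 = 1, w11 = -1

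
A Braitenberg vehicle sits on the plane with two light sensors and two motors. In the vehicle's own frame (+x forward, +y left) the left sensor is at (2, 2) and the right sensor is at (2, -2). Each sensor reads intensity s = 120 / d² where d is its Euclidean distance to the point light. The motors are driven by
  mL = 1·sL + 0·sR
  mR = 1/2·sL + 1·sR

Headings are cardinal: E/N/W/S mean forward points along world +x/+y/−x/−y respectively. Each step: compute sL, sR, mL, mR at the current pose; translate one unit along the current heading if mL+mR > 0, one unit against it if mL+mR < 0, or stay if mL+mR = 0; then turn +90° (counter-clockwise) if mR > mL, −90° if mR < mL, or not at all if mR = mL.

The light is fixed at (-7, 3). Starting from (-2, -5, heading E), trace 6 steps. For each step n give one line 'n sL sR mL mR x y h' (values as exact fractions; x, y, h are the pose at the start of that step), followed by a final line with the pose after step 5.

0 24/17 120/149 24/17 3828/2533 -2 -5 E
1 30/13 6/5 30/13 153/65 -1 -5 N
2 120/97 120/41 120/97 14100/3977 -1 -4 W
3 12/13 4/3 12/13 70/39 -2 -4 S
4 24/17 120/149 24/17 3828/2533 -2 -5 E
5 30/13 6/5 30/13 153/65 -1 -5 N
final -1 -4 W

n=0: pose=(-2,-5,E); sL=24/17, sR=120/149; mL=24/17, mR=3828/2533; mL+mR=7404/2533 → advance +1; mR−mL=252/2533 → turn +1·90°
n=1: pose=(-1,-5,N); sL=30/13, sR=6/5; mL=30/13, mR=153/65; mL+mR=303/65 → advance +1; mR−mL=3/65 → turn +1·90°
n=2: pose=(-1,-4,W); sL=120/97, sR=120/41; mL=120/97, mR=14100/3977; mL+mR=19020/3977 → advance +1; mR−mL=9180/3977 → turn +1·90°
n=3: pose=(-2,-4,S); sL=12/13, sR=4/3; mL=12/13, mR=70/39; mL+mR=106/39 → advance +1; mR−mL=34/39 → turn +1·90°
n=4: pose=(-2,-5,E); sL=24/17, sR=120/149; mL=24/17, mR=3828/2533; mL+mR=7404/2533 → advance +1; mR−mL=252/2533 → turn +1·90°
n=5: pose=(-1,-5,N); sL=30/13, sR=6/5; mL=30/13, mR=153/65; mL+mR=303/65 → advance +1; mR−mL=3/65 → turn +1·90°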